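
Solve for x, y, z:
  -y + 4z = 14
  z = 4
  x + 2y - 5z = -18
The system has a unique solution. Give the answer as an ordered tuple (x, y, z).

Form the augmented matrix and row-reduce:
  [ 0  -1   4  |   14 ]
  [ 0   0   1  |    4 ]
  [ 1   2  -5  |  -18 ]
R1 <=> R3
  [ 1   2  -5  |  -18 ]
  [ 0   0   1  |    4 ]
  [ 0  -1   4  |   14 ]
R2 <=> R3
  [ 1   2  -5  |  -18 ]
  [ 0  -1   4  |   14 ]
  [ 0   0   1  |    4 ]
R2 ← -1·R2
  [ 1  2  -5  |  -18 ]
  [ 0  1  -4  |  -14 ]
  [ 0  0   1  |    4 ]
R2 ← R2 + 4·R3
  [ 1  2  -5  |  -18 ]
  [ 0  1   0  |    2 ]
  [ 0  0   1  |    4 ]
R1 ← R1 + 5·R3
  [ 1  2  0  |  2 ]
  [ 0  1  0  |  2 ]
  [ 0  0  1  |  4 ]
R1 ← R1 − 2·R2
  [ 1  0  0  |  -2 ]
  [ 0  1  0  |   2 ]
  [ 0  0  1  |   4 ]
Reading off the last column: x = -2, y = 2, z = 4.

(-2, 2, 4)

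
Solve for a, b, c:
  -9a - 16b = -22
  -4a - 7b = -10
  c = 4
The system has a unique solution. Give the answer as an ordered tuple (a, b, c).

(6, -2, 4)

Form the augmented matrix and row-reduce:
  [ -9  -16  0  |  -22 ]
  [ -4   -7  0  |  -10 ]
  [  0    0  1  |    4 ]
Multiply ρ1 by -1/9.
Add 4 times ρ1 to ρ2.
Multiply ρ2 by 9.
Subtract 16/9 times ρ2 from ρ1.
Reading off the last column: a = 6, b = -2, c = 4.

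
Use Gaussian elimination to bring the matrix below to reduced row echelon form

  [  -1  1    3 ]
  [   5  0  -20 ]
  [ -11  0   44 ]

Multiply R1 by -1.
Subtract 5 times R1 from R2.
Add 11 times R1 to R3.
Multiply R2 by 1/5.
Add 11 times R2 to R3.
Add R2 to R1.

[[1, 0, -4], [0, 1, -1], [0, 0, 0]]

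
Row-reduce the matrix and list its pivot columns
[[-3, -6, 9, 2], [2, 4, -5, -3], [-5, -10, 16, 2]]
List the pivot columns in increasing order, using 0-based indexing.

0, 2, 3

ρ1 -> -1/3·ρ1
  [  1    2  -3  -2/3 ]
  [  2    4  -5    -3 ]
  [ -5  -10  16     2 ]
ρ2 -> ρ2 − 2·ρ1
  [  1    2  -3  -2/3 ]
  [  0    0   1  -5/3 ]
  [ -5  -10  16     2 ]
ρ3 -> ρ3 + 5·ρ1
  [ 1  2  -3  -2/3 ]
  [ 0  0   1  -5/3 ]
  [ 0  0   1  -4/3 ]
ρ3 -> ρ3 − ρ2
  [ 1  2  -3  -2/3 ]
  [ 0  0   1  -5/3 ]
  [ 0  0   0   1/3 ]
ρ3 -> 3·ρ3
  [ 1  2  -3  -2/3 ]
  [ 0  0   1  -5/3 ]
  [ 0  0   0     1 ]
ρ2 -> ρ2 + 5/3·ρ3
  [ 1  2  -3  -2/3 ]
  [ 0  0   1     0 ]
  [ 0  0   0     1 ]
ρ1 -> ρ1 + 2/3·ρ3
  [ 1  2  -3  0 ]
  [ 0  0   1  0 ]
  [ 0  0   0  1 ]
ρ1 -> ρ1 + 3·ρ2
  [ 1  2  0  0 ]
  [ 0  0  1  0 ]
  [ 0  0  0  1 ]
Pivot columns are the columns containing a leading 1.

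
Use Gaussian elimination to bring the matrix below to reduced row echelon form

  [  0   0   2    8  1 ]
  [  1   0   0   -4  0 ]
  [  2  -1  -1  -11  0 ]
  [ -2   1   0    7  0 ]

[[1, 0, 0, -4, 0], [0, 1, 0, -1, 0], [0, 0, 1, 4, 0], [0, 0, 0, 0, 1]]

Swap R1 and R2.
Subtract 2 times R1 from R3.
Add 2 times R1 to R4.
Swap R2 and R3.
Multiply R2 by -1.
Subtract R2 from R4.
Multiply R3 by 1/2.
Add R3 to R4.
Multiply R4 by 2.
Subtract 1/2 times R4 from R3.
Subtract R3 from R2.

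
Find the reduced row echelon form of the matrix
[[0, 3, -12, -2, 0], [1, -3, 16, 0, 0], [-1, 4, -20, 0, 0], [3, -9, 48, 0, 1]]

[[1, 0, 4, 0, 0], [0, 1, -4, 0, 0], [0, 0, 0, 1, 0], [0, 0, 0, 0, 1]]

r1 ↔ r2
  [  1  -3   16   0  0 ]
  [  0   3  -12  -2  0 ]
  [ -1   4  -20   0  0 ]
  [  3  -9   48   0  1 ]
r3 -> r3 + r1
  [ 1  -3   16   0  0 ]
  [ 0   3  -12  -2  0 ]
  [ 0   1   -4   0  0 ]
  [ 3  -9   48   0  1 ]
r4 -> r4 − 3·r1
  [ 1  -3   16   0  0 ]
  [ 0   3  -12  -2  0 ]
  [ 0   1   -4   0  0 ]
  [ 0   0    0   0  1 ]
r2 -> 1/3·r2
  [ 1  -3  16     0  0 ]
  [ 0   1  -4  -2/3  0 ]
  [ 0   1  -4     0  0 ]
  [ 0   0   0     0  1 ]
r3 -> r3 − r2
  [ 1  -3  16     0  0 ]
  [ 0   1  -4  -2/3  0 ]
  [ 0   0   0   2/3  0 ]
  [ 0   0   0     0  1 ]
r3 -> 3/2·r3
  [ 1  -3  16     0  0 ]
  [ 0   1  -4  -2/3  0 ]
  [ 0   0   0     1  0 ]
  [ 0   0   0     0  1 ]
r2 -> r2 + 2/3·r3
  [ 1  -3  16  0  0 ]
  [ 0   1  -4  0  0 ]
  [ 0   0   0  1  0 ]
  [ 0   0   0  0  1 ]
r1 -> r1 + 3·r2
  [ 1  0   4  0  0 ]
  [ 0  1  -4  0  0 ]
  [ 0  0   0  1  0 ]
  [ 0  0   0  0  1 ]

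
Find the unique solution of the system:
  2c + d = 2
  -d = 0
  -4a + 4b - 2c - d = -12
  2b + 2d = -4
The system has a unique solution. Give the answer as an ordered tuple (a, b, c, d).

Form the augmented matrix and row-reduce:
  [  0  0   2   1  |    2 ]
  [  0  0   0  -1  |    0 ]
  [ -4  4  -2  -1  |  -12 ]
  [  0  2   0   2  |   -4 ]
r1 <=> r3
  [ -4  4  -2  -1  |  -12 ]
  [  0  0   0  -1  |    0 ]
  [  0  0   2   1  |    2 ]
  [  0  2   0   2  |   -4 ]
r1 -> -1/4·r1
  [ 1  -1  1/2  1/4  |   3 ]
  [ 0   0    0   -1  |   0 ]
  [ 0   0    2    1  |   2 ]
  [ 0   2    0    2  |  -4 ]
r2 <=> r4
  [ 1  -1  1/2  1/4  |   3 ]
  [ 0   2    0    2  |  -4 ]
  [ 0   0    2    1  |   2 ]
  [ 0   0    0   -1  |   0 ]
r2 -> 1/2·r2
  [ 1  -1  1/2  1/4  |   3 ]
  [ 0   1    0    1  |  -2 ]
  [ 0   0    2    1  |   2 ]
  [ 0   0    0   -1  |   0 ]
r3 -> 1/2·r3
  [ 1  -1  1/2  1/4  |   3 ]
  [ 0   1    0    1  |  -2 ]
  [ 0   0    1  1/2  |   1 ]
  [ 0   0    0   -1  |   0 ]
r4 -> -1·r4
  [ 1  -1  1/2  1/4  |   3 ]
  [ 0   1    0    1  |  -2 ]
  [ 0   0    1  1/2  |   1 ]
  [ 0   0    0    1  |   0 ]
r3 -> r3 − 1/2·r4
  [ 1  -1  1/2  1/4  |   3 ]
  [ 0   1    0    1  |  -2 ]
  [ 0   0    1    0  |   1 ]
  [ 0   0    0    1  |   0 ]
r2 -> r2 − r4
  [ 1  -1  1/2  1/4  |   3 ]
  [ 0   1    0    0  |  -2 ]
  [ 0   0    1    0  |   1 ]
  [ 0   0    0    1  |   0 ]
r1 -> r1 − 1/4·r4
  [ 1  -1  1/2  0  |   3 ]
  [ 0   1    0  0  |  -2 ]
  [ 0   0    1  0  |   1 ]
  [ 0   0    0  1  |   0 ]
r1 -> r1 − 1/2·r3
  [ 1  -1  0  0  |  5/2 ]
  [ 0   1  0  0  |   -2 ]
  [ 0   0  1  0  |    1 ]
  [ 0   0  0  1  |    0 ]
r1 -> r1 + r2
  [ 1  0  0  0  |  1/2 ]
  [ 0  1  0  0  |   -2 ]
  [ 0  0  1  0  |    1 ]
  [ 0  0  0  1  |    0 ]
Reading off the last column: a = 1/2, b = -2, c = 1, d = 0.

(1/2, -2, 1, 0)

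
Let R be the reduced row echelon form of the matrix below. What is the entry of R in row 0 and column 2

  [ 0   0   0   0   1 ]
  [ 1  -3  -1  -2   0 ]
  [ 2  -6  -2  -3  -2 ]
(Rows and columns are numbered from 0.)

-1

Swap R1 and R2.
  [ 1  -3  -1  -2   0 ]
  [ 0   0   0   0   1 ]
  [ 2  -6  -2  -3  -2 ]
Subtract 2 times R1 from R3.
  [ 1  -3  -1  -2   0 ]
  [ 0   0   0   0   1 ]
  [ 0   0   0   1  -2 ]
Swap R2 and R3.
  [ 1  -3  -1  -2   0 ]
  [ 0   0   0   1  -2 ]
  [ 0   0   0   0   1 ]
Add 2 times R3 to R2.
  [ 1  -3  -1  -2  0 ]
  [ 0   0   0   1  0 ]
  [ 0   0   0   0  1 ]
Add 2 times R2 to R1.
  [ 1  -3  -1  0  0 ]
  [ 0   0   0  1  0 ]
  [ 0   0   0  0  1 ]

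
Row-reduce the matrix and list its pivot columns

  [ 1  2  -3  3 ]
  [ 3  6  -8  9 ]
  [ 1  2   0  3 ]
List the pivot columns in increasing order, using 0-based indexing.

ρ2 ← ρ2 − 3·ρ1
  [ 1  2  -3  3 ]
  [ 0  0   1  0 ]
  [ 1  2   0  3 ]
ρ3 ← ρ3 − ρ1
  [ 1  2  -3  3 ]
  [ 0  0   1  0 ]
  [ 0  0   3  0 ]
ρ3 ← ρ3 − 3·ρ2
  [ 1  2  -3  3 ]
  [ 0  0   1  0 ]
  [ 0  0   0  0 ]
ρ1 ← ρ1 + 3·ρ2
  [ 1  2  0  3 ]
  [ 0  0  1  0 ]
  [ 0  0  0  0 ]
Pivot columns are the columns containing a leading 1.

0, 2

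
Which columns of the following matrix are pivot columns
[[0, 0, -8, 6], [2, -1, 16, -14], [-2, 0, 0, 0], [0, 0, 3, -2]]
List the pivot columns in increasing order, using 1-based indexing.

Swap ρ1 and ρ2.
Multiply ρ1 by 1/2.
Add 2 times ρ1 to ρ3.
Swap ρ2 and ρ3.
Multiply ρ2 by -1.
Multiply ρ3 by -1/8.
Subtract 3 times ρ3 from ρ4.
Multiply ρ4 by 4.
Add 3/4 times ρ4 to ρ3.
Subtract 14 times ρ4 from ρ2.
Add 7 times ρ4 to ρ1.
Add 16 times ρ3 to ρ2.
Subtract 8 times ρ3 from ρ1.
Add 1/2 times ρ2 to ρ1.
Pivot columns are the columns containing a leading 1.

1, 2, 3, 4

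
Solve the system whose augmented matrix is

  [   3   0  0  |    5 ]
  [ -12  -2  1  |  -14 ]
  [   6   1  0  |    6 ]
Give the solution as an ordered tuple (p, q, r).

(5/3, -4, -2)

Multiply ρ1 by 1/3.
  [   1   0  0  |  5/3 ]
  [ -12  -2  1  |  -14 ]
  [   6   1  0  |    6 ]
Add 12 times ρ1 to ρ2.
  [ 1   0  0  |  5/3 ]
  [ 0  -2  1  |    6 ]
  [ 6   1  0  |    6 ]
Subtract 6 times ρ1 from ρ3.
  [ 1   0  0  |  5/3 ]
  [ 0  -2  1  |    6 ]
  [ 0   1  0  |   -4 ]
Multiply ρ2 by -1/2.
  [ 1  0     0  |  5/3 ]
  [ 0  1  -1/2  |   -3 ]
  [ 0  1     0  |   -4 ]
Subtract ρ2 from ρ3.
  [ 1  0     0  |  5/3 ]
  [ 0  1  -1/2  |   -3 ]
  [ 0  0   1/2  |   -1 ]
Multiply ρ3 by 2.
  [ 1  0     0  |  5/3 ]
  [ 0  1  -1/2  |   -3 ]
  [ 0  0     1  |   -2 ]
Add 1/2 times ρ3 to ρ2.
  [ 1  0  0  |  5/3 ]
  [ 0  1  0  |   -4 ]
  [ 0  0  1  |   -2 ]
Reading off the last column: p = 5/3, q = -4, r = -2.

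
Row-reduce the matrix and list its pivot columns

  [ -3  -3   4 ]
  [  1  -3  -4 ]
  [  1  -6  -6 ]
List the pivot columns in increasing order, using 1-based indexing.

1, 2

R1 := -1/3·R1
  [ 1   1  -4/3 ]
  [ 1  -3    -4 ]
  [ 1  -6    -6 ]
R2 := R2 − R1
  [ 1   1  -4/3 ]
  [ 0  -4  -8/3 ]
  [ 1  -6    -6 ]
R3 := R3 − R1
  [ 1   1   -4/3 ]
  [ 0  -4   -8/3 ]
  [ 0  -7  -14/3 ]
R2 := -1/4·R2
  [ 1   1   -4/3 ]
  [ 0   1    2/3 ]
  [ 0  -7  -14/3 ]
R3 := R3 + 7·R2
  [ 1  1  -4/3 ]
  [ 0  1   2/3 ]
  [ 0  0     0 ]
R1 := R1 − R2
  [ 1  0   -2 ]
  [ 0  1  2/3 ]
  [ 0  0    0 ]
Pivot columns are the columns containing a leading 1.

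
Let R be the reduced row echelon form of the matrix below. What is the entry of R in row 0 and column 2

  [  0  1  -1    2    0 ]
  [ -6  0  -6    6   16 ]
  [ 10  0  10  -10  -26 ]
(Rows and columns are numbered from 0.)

1

Swap R1 and R2.
Multiply R1 by -1/6.
Subtract 10 times R1 from R3.
Multiply R3 by 3/2.
Add 8/3 times R3 to R1.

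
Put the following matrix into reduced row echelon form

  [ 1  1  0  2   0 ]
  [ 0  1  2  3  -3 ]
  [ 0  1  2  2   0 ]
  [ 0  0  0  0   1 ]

R3 ← R3 − R2
  [ 1  1  0   2   0 ]
  [ 0  1  2   3  -3 ]
  [ 0  0  0  -1   3 ]
  [ 0  0  0   0   1 ]
R3 ← -1·R3
  [ 1  1  0  2   0 ]
  [ 0  1  2  3  -3 ]
  [ 0  0  0  1  -3 ]
  [ 0  0  0  0   1 ]
R3 ← R3 + 3·R4
  [ 1  1  0  2   0 ]
  [ 0  1  2  3  -3 ]
  [ 0  0  0  1   0 ]
  [ 0  0  0  0   1 ]
R2 ← R2 + 3·R4
  [ 1  1  0  2  0 ]
  [ 0  1  2  3  0 ]
  [ 0  0  0  1  0 ]
  [ 0  0  0  0  1 ]
R2 ← R2 − 3·R3
  [ 1  1  0  2  0 ]
  [ 0  1  2  0  0 ]
  [ 0  0  0  1  0 ]
  [ 0  0  0  0  1 ]
R1 ← R1 − 2·R3
  [ 1  1  0  0  0 ]
  [ 0  1  2  0  0 ]
  [ 0  0  0  1  0 ]
  [ 0  0  0  0  1 ]
R1 ← R1 − R2
  [ 1  0  -2  0  0 ]
  [ 0  1   2  0  0 ]
  [ 0  0   0  1  0 ]
  [ 0  0   0  0  1 ]

[[1, 0, -2, 0, 0], [0, 1, 2, 0, 0], [0, 0, 0, 1, 0], [0, 0, 0, 0, 1]]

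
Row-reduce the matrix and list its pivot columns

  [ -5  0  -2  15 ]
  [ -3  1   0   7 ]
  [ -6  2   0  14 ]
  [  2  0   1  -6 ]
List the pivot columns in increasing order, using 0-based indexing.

r1 -> -1/5·r1
  [  1  0  2/5  -3 ]
  [ -3  1    0   7 ]
  [ -6  2    0  14 ]
  [  2  0    1  -6 ]
r2 -> r2 + 3·r1
  [  1  0  2/5  -3 ]
  [  0  1  6/5  -2 ]
  [ -6  2    0  14 ]
  [  2  0    1  -6 ]
r3 -> r3 + 6·r1
  [ 1  0   2/5  -3 ]
  [ 0  1   6/5  -2 ]
  [ 0  2  12/5  -4 ]
  [ 2  0     1  -6 ]
r4 -> r4 − 2·r1
  [ 1  0   2/5  -3 ]
  [ 0  1   6/5  -2 ]
  [ 0  2  12/5  -4 ]
  [ 0  0   1/5   0 ]
r3 -> r3 − 2·r2
  [ 1  0  2/5  -3 ]
  [ 0  1  6/5  -2 ]
  [ 0  0    0   0 ]
  [ 0  0  1/5   0 ]
r3 <-> r4
  [ 1  0  2/5  -3 ]
  [ 0  1  6/5  -2 ]
  [ 0  0  1/5   0 ]
  [ 0  0    0   0 ]
r3 -> 5·r3
  [ 1  0  2/5  -3 ]
  [ 0  1  6/5  -2 ]
  [ 0  0    1   0 ]
  [ 0  0    0   0 ]
r2 -> r2 − 6/5·r3
  [ 1  0  2/5  -3 ]
  [ 0  1    0  -2 ]
  [ 0  0    1   0 ]
  [ 0  0    0   0 ]
r1 -> r1 − 2/5·r3
  [ 1  0  0  -3 ]
  [ 0  1  0  -2 ]
  [ 0  0  1   0 ]
  [ 0  0  0   0 ]
Pivot columns are the columns containing a leading 1.

0, 1, 2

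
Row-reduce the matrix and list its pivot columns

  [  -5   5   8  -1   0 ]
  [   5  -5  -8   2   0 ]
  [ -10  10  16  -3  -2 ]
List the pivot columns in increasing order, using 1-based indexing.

1, 4, 5

R1 -> -1/5·R1
  [   1  -1  -8/5  1/5   0 ]
  [   5  -5    -8    2   0 ]
  [ -10  10    16   -3  -2 ]
R2 -> R2 − 5·R1
  [   1  -1  -8/5  1/5   0 ]
  [   0   0     0    1   0 ]
  [ -10  10    16   -3  -2 ]
R3 -> R3 + 10·R1
  [ 1  -1  -8/5  1/5   0 ]
  [ 0   0     0    1   0 ]
  [ 0   0     0   -1  -2 ]
R3 -> R3 + R2
  [ 1  -1  -8/5  1/5   0 ]
  [ 0   0     0    1   0 ]
  [ 0   0     0    0  -2 ]
R3 -> -1/2·R3
  [ 1  -1  -8/5  1/5  0 ]
  [ 0   0     0    1  0 ]
  [ 0   0     0    0  1 ]
R1 -> R1 − 1/5·R2
  [ 1  -1  -8/5  0  0 ]
  [ 0   0     0  1  0 ]
  [ 0   0     0  0  1 ]
Pivot columns are the columns containing a leading 1.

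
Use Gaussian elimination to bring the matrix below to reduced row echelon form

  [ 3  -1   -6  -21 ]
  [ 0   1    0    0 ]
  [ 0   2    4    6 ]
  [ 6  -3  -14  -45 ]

r1 ← 1/3·r1
  [ 1  -1/3   -2   -7 ]
  [ 0     1    0    0 ]
  [ 0     2    4    6 ]
  [ 6    -3  -14  -45 ]
r4 ← r4 − 6·r1
  [ 1  -1/3  -2  -7 ]
  [ 0     1   0   0 ]
  [ 0     2   4   6 ]
  [ 0    -1  -2  -3 ]
r3 ← r3 − 2·r2
  [ 1  -1/3  -2  -7 ]
  [ 0     1   0   0 ]
  [ 0     0   4   6 ]
  [ 0    -1  -2  -3 ]
r4 ← r4 + r2
  [ 1  -1/3  -2  -7 ]
  [ 0     1   0   0 ]
  [ 0     0   4   6 ]
  [ 0     0  -2  -3 ]
r3 ← 1/4·r3
  [ 1  -1/3  -2   -7 ]
  [ 0     1   0    0 ]
  [ 0     0   1  3/2 ]
  [ 0     0  -2   -3 ]
r4 ← r4 + 2·r3
  [ 1  -1/3  -2   -7 ]
  [ 0     1   0    0 ]
  [ 0     0   1  3/2 ]
  [ 0     0   0    0 ]
r1 ← r1 + 2·r3
  [ 1  -1/3  0   -4 ]
  [ 0     1  0    0 ]
  [ 0     0  1  3/2 ]
  [ 0     0  0    0 ]
r1 ← r1 + 1/3·r2
  [ 1  0  0   -4 ]
  [ 0  1  0    0 ]
  [ 0  0  1  3/2 ]
  [ 0  0  0    0 ]

[[1, 0, 0, -4], [0, 1, 0, 0], [0, 0, 1, 3/2], [0, 0, 0, 0]]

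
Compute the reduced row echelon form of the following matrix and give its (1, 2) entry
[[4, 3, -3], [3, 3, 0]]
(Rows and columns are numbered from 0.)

R1 -> 1/4·R1
  [ 1  3/4  -3/4 ]
  [ 3    3     0 ]
R2 -> R2 − 3·R1
  [ 1  3/4  -3/4 ]
  [ 0  3/4   9/4 ]
R2 -> 4/3·R2
  [ 1  3/4  -3/4 ]
  [ 0    1     3 ]
R1 -> R1 − 3/4·R2
  [ 1  0  -3 ]
  [ 0  1   3 ]

3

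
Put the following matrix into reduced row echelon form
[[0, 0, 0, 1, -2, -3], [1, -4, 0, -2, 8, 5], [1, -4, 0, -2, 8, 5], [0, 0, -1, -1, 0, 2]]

[[1, -4, 0, 0, 4, -1], [0, 0, 1, 0, 2, 1], [0, 0, 0, 1, -2, -3], [0, 0, 0, 0, 0, 0]]

Swap R1 and R2.
  [ 1  -4   0  -2   8   5 ]
  [ 0   0   0   1  -2  -3 ]
  [ 1  -4   0  -2   8   5 ]
  [ 0   0  -1  -1   0   2 ]
Subtract R1 from R3.
  [ 1  -4   0  -2   8   5 ]
  [ 0   0   0   1  -2  -3 ]
  [ 0   0   0   0   0   0 ]
  [ 0   0  -1  -1   0   2 ]
Swap R2 and R4.
  [ 1  -4   0  -2   8   5 ]
  [ 0   0  -1  -1   0   2 ]
  [ 0   0   0   0   0   0 ]
  [ 0   0   0   1  -2  -3 ]
Multiply R2 by -1.
  [ 1  -4  0  -2   8   5 ]
  [ 0   0  1   1   0  -2 ]
  [ 0   0  0   0   0   0 ]
  [ 0   0  0   1  -2  -3 ]
Swap R3 and R4.
  [ 1  -4  0  -2   8   5 ]
  [ 0   0  1   1   0  -2 ]
  [ 0   0  0   1  -2  -3 ]
  [ 0   0  0   0   0   0 ]
Subtract R3 from R2.
  [ 1  -4  0  -2   8   5 ]
  [ 0   0  1   0   2   1 ]
  [ 0   0  0   1  -2  -3 ]
  [ 0   0  0   0   0   0 ]
Add 2 times R3 to R1.
  [ 1  -4  0  0   4  -1 ]
  [ 0   0  1  0   2   1 ]
  [ 0   0  0  1  -2  -3 ]
  [ 0   0  0  0   0   0 ]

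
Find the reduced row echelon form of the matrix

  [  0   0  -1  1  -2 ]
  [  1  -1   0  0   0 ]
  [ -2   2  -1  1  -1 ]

[[1, -1, 0, 0, 0], [0, 0, 1, -1, 0], [0, 0, 0, 0, 1]]

Swap R1 and R2.
  [  1  -1   0  0   0 ]
  [  0   0  -1  1  -2 ]
  [ -2   2  -1  1  -1 ]
Add 2 times R1 to R3.
  [ 1  -1   0  0   0 ]
  [ 0   0  -1  1  -2 ]
  [ 0   0  -1  1  -1 ]
Multiply R2 by -1.
  [ 1  -1   0   0   0 ]
  [ 0   0   1  -1   2 ]
  [ 0   0  -1   1  -1 ]
Add R2 to R3.
  [ 1  -1  0   0  0 ]
  [ 0   0  1  -1  2 ]
  [ 0   0  0   0  1 ]
Subtract 2 times R3 from R2.
  [ 1  -1  0   0  0 ]
  [ 0   0  1  -1  0 ]
  [ 0   0  0   0  1 ]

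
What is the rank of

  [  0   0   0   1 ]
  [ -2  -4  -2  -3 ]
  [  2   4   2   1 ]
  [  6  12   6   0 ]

Swap R1 and R2.
  [ -2  -4  -2  -3 ]
  [  0   0   0   1 ]
  [  2   4   2   1 ]
  [  6  12   6   0 ]
Multiply R1 by -1/2.
  [ 1   2  1  3/2 ]
  [ 0   0  0    1 ]
  [ 2   4  2    1 ]
  [ 6  12  6    0 ]
Subtract 2 times R1 from R3.
  [ 1   2  1  3/2 ]
  [ 0   0  0    1 ]
  [ 0   0  0   -2 ]
  [ 6  12  6    0 ]
Subtract 6 times R1 from R4.
  [ 1  2  1  3/2 ]
  [ 0  0  0    1 ]
  [ 0  0  0   -2 ]
  [ 0  0  0   -9 ]
Add 2 times R2 to R3.
  [ 1  2  1  3/2 ]
  [ 0  0  0    1 ]
  [ 0  0  0    0 ]
  [ 0  0  0   -9 ]
Add 9 times R2 to R4.
  [ 1  2  1  3/2 ]
  [ 0  0  0    1 ]
  [ 0  0  0    0 ]
  [ 0  0  0    0 ]
Subtract 3/2 times R2 from R1.
  [ 1  2  1  0 ]
  [ 0  0  0  1 ]
  [ 0  0  0  0 ]
  [ 0  0  0  0 ]
The reduced form has 2 nonzero rows.

rank = 2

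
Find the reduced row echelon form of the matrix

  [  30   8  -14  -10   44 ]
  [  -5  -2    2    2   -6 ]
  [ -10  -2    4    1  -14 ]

R1 := 1/30·R1
R2 := R2 + 5·R1
R3 := R3 + 10·R1
R2 := -3/2·R2
R3 := R3 − 2/3·R2
R3 := -1·R3
R2 := R2 − 1/2·R3
R1 := R1 + 7/15·R3
R1 := R1 − 4/15·R2

[[1, 0, 0, 1, 4/5], [0, 1, 0, -3/2, -1], [0, 0, 1, 2, -2]]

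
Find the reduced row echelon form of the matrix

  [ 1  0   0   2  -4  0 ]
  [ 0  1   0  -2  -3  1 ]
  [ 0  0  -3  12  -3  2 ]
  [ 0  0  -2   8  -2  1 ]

Multiply R3 by -1/3.
  [ 1  0   0   2  -4     0 ]
  [ 0  1   0  -2  -3     1 ]
  [ 0  0   1  -4   1  -2/3 ]
  [ 0  0  -2   8  -2     1 ]
Add 2 times R3 to R4.
  [ 1  0  0   2  -4     0 ]
  [ 0  1  0  -2  -3     1 ]
  [ 0  0  1  -4   1  -2/3 ]
  [ 0  0  0   0   0  -1/3 ]
Multiply R4 by -3.
  [ 1  0  0   2  -4     0 ]
  [ 0  1  0  -2  -3     1 ]
  [ 0  0  1  -4   1  -2/3 ]
  [ 0  0  0   0   0     1 ]
Add 2/3 times R4 to R3.
  [ 1  0  0   2  -4  0 ]
  [ 0  1  0  -2  -3  1 ]
  [ 0  0  1  -4   1  0 ]
  [ 0  0  0   0   0  1 ]
Subtract R4 from R2.
  [ 1  0  0   2  -4  0 ]
  [ 0  1  0  -2  -3  0 ]
  [ 0  0  1  -4   1  0 ]
  [ 0  0  0   0   0  1 ]

[[1, 0, 0, 2, -4, 0], [0, 1, 0, -2, -3, 0], [0, 0, 1, -4, 1, 0], [0, 0, 0, 0, 0, 1]]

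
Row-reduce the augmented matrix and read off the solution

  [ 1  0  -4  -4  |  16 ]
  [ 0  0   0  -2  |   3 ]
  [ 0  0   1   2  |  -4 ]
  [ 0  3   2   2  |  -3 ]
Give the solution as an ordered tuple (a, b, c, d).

R2 <-> R4
R2 ← 1/3·R2
R4 ← -1/2·R4
R3 ← R3 − 2·R4
R2 ← R2 − 2/3·R4
R1 ← R1 + 4·R4
R2 ← R2 − 2/3·R3
R1 ← R1 + 4·R3
Reading off the last column: a = 6, b = 2/3, c = -1, d = -3/2.

(6, 2/3, -1, -3/2)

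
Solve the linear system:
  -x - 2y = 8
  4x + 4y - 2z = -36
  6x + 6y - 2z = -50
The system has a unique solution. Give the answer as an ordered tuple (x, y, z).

Form the augmented matrix and row-reduce:
  [ -1  -2   0  |    8 ]
  [  4   4  -2  |  -36 ]
  [  6   6  -2  |  -50 ]
R1 := -1·R1
  [ 1  2   0  |   -8 ]
  [ 4  4  -2  |  -36 ]
  [ 6  6  -2  |  -50 ]
R2 := R2 − 4·R1
  [ 1   2   0  |   -8 ]
  [ 0  -4  -2  |   -4 ]
  [ 6   6  -2  |  -50 ]
R3 := R3 − 6·R1
  [ 1   2   0  |  -8 ]
  [ 0  -4  -2  |  -4 ]
  [ 0  -6  -2  |  -2 ]
R2 := -1/4·R2
  [ 1   2    0  |  -8 ]
  [ 0   1  1/2  |   1 ]
  [ 0  -6   -2  |  -2 ]
R3 := R3 + 6·R2
  [ 1  2    0  |  -8 ]
  [ 0  1  1/2  |   1 ]
  [ 0  0    1  |   4 ]
R2 := R2 − 1/2·R3
  [ 1  2  0  |  -8 ]
  [ 0  1  0  |  -1 ]
  [ 0  0  1  |   4 ]
R1 := R1 − 2·R2
  [ 1  0  0  |  -6 ]
  [ 0  1  0  |  -1 ]
  [ 0  0  1  |   4 ]
Reading off the last column: x = -6, y = -1, z = 4.

(-6, -1, 4)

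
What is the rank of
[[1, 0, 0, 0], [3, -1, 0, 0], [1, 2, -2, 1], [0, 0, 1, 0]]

rank = 4

r2 -> r2 − 3·r1
  [ 1   0   0  0 ]
  [ 0  -1   0  0 ]
  [ 1   2  -2  1 ]
  [ 0   0   1  0 ]
r3 -> r3 − r1
  [ 1   0   0  0 ]
  [ 0  -1   0  0 ]
  [ 0   2  -2  1 ]
  [ 0   0   1  0 ]
r2 -> -1·r2
  [ 1  0   0  0 ]
  [ 0  1   0  0 ]
  [ 0  2  -2  1 ]
  [ 0  0   1  0 ]
r3 -> r3 − 2·r2
  [ 1  0   0  0 ]
  [ 0  1   0  0 ]
  [ 0  0  -2  1 ]
  [ 0  0   1  0 ]
r3 -> -1/2·r3
  [ 1  0  0     0 ]
  [ 0  1  0     0 ]
  [ 0  0  1  -1/2 ]
  [ 0  0  1     0 ]
r4 -> r4 − r3
  [ 1  0  0     0 ]
  [ 0  1  0     0 ]
  [ 0  0  1  -1/2 ]
  [ 0  0  0   1/2 ]
r4 -> 2·r4
  [ 1  0  0     0 ]
  [ 0  1  0     0 ]
  [ 0  0  1  -1/2 ]
  [ 0  0  0     1 ]
r3 -> r3 + 1/2·r4
  [ 1  0  0  0 ]
  [ 0  1  0  0 ]
  [ 0  0  1  0 ]
  [ 0  0  0  1 ]
The reduced form has 4 nonzero rows.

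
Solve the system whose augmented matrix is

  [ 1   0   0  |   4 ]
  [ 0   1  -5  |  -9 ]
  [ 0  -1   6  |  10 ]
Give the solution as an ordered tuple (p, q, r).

R3 ← R3 + R2
  [ 1  0   0  |   4 ]
  [ 0  1  -5  |  -9 ]
  [ 0  0   1  |   1 ]
R2 ← R2 + 5·R3
  [ 1  0  0  |   4 ]
  [ 0  1  0  |  -4 ]
  [ 0  0  1  |   1 ]
Reading off the last column: p = 4, q = -4, r = 1.

(4, -4, 1)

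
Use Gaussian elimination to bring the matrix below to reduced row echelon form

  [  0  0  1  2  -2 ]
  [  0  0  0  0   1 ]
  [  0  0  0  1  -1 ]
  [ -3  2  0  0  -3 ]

[[1, -2/3, 0, 0, 0], [0, 0, 1, 0, 0], [0, 0, 0, 1, 0], [0, 0, 0, 0, 1]]

Swap R1 and R4.
  [ -3  2  0  0  -3 ]
  [  0  0  0  0   1 ]
  [  0  0  0  1  -1 ]
  [  0  0  1  2  -2 ]
Multiply R1 by -1/3.
  [ 1  -2/3  0  0   1 ]
  [ 0     0  0  0   1 ]
  [ 0     0  0  1  -1 ]
  [ 0     0  1  2  -2 ]
Swap R2 and R4.
  [ 1  -2/3  0  0   1 ]
  [ 0     0  1  2  -2 ]
  [ 0     0  0  1  -1 ]
  [ 0     0  0  0   1 ]
Add R4 to R3.
  [ 1  -2/3  0  0   1 ]
  [ 0     0  1  2  -2 ]
  [ 0     0  0  1   0 ]
  [ 0     0  0  0   1 ]
Add 2 times R4 to R2.
  [ 1  -2/3  0  0  1 ]
  [ 0     0  1  2  0 ]
  [ 0     0  0  1  0 ]
  [ 0     0  0  0  1 ]
Subtract R4 from R1.
  [ 1  -2/3  0  0  0 ]
  [ 0     0  1  2  0 ]
  [ 0     0  0  1  0 ]
  [ 0     0  0  0  1 ]
Subtract 2 times R3 from R2.
  [ 1  -2/3  0  0  0 ]
  [ 0     0  1  0  0 ]
  [ 0     0  0  1  0 ]
  [ 0     0  0  0  1 ]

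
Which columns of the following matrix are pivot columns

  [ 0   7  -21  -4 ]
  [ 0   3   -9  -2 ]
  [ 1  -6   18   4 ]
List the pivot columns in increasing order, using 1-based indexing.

1, 2, 4

R1 <-> R3
  [ 1  -6   18   4 ]
  [ 0   3   -9  -2 ]
  [ 0   7  -21  -4 ]
R2 -> 1/3·R2
  [ 1  -6   18     4 ]
  [ 0   1   -3  -2/3 ]
  [ 0   7  -21    -4 ]
R3 -> R3 − 7·R2
  [ 1  -6  18     4 ]
  [ 0   1  -3  -2/3 ]
  [ 0   0   0   2/3 ]
R3 -> 3/2·R3
  [ 1  -6  18     4 ]
  [ 0   1  -3  -2/3 ]
  [ 0   0   0     1 ]
R2 -> R2 + 2/3·R3
  [ 1  -6  18  4 ]
  [ 0   1  -3  0 ]
  [ 0   0   0  1 ]
R1 -> R1 − 4·R3
  [ 1  -6  18  0 ]
  [ 0   1  -3  0 ]
  [ 0   0   0  1 ]
R1 -> R1 + 6·R2
  [ 1  0   0  0 ]
  [ 0  1  -3  0 ]
  [ 0  0   0  1 ]
Pivot columns are the columns containing a leading 1.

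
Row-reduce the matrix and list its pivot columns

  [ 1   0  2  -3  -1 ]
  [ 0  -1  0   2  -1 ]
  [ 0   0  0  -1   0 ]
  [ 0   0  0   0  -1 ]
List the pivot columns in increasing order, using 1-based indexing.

Multiply R2 by -1.
  [ 1  0  2  -3  -1 ]
  [ 0  1  0  -2   1 ]
  [ 0  0  0  -1   0 ]
  [ 0  0  0   0  -1 ]
Multiply R3 by -1.
  [ 1  0  2  -3  -1 ]
  [ 0  1  0  -2   1 ]
  [ 0  0  0   1   0 ]
  [ 0  0  0   0  -1 ]
Multiply R4 by -1.
  [ 1  0  2  -3  -1 ]
  [ 0  1  0  -2   1 ]
  [ 0  0  0   1   0 ]
  [ 0  0  0   0   1 ]
Subtract R4 from R2.
  [ 1  0  2  -3  -1 ]
  [ 0  1  0  -2   0 ]
  [ 0  0  0   1   0 ]
  [ 0  0  0   0   1 ]
Add R4 to R1.
  [ 1  0  2  -3  0 ]
  [ 0  1  0  -2  0 ]
  [ 0  0  0   1  0 ]
  [ 0  0  0   0  1 ]
Add 2 times R3 to R2.
  [ 1  0  2  -3  0 ]
  [ 0  1  0   0  0 ]
  [ 0  0  0   1  0 ]
  [ 0  0  0   0  1 ]
Add 3 times R3 to R1.
  [ 1  0  2  0  0 ]
  [ 0  1  0  0  0 ]
  [ 0  0  0  1  0 ]
  [ 0  0  0  0  1 ]
Pivot columns are the columns containing a leading 1.

1, 2, 4, 5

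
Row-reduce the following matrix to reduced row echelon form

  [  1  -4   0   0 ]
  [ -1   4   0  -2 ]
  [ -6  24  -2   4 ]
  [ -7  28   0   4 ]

R2 := R2 + R1
  [  1  -4   0   0 ]
  [  0   0   0  -2 ]
  [ -6  24  -2   4 ]
  [ -7  28   0   4 ]
R3 := R3 + 6·R1
  [  1  -4   0   0 ]
  [  0   0   0  -2 ]
  [  0   0  -2   4 ]
  [ -7  28   0   4 ]
R4 := R4 + 7·R1
  [ 1  -4   0   0 ]
  [ 0   0   0  -2 ]
  [ 0   0  -2   4 ]
  [ 0   0   0   4 ]
R2 ↔ R3
  [ 1  -4   0   0 ]
  [ 0   0  -2   4 ]
  [ 0   0   0  -2 ]
  [ 0   0   0   4 ]
R2 := -1/2·R2
  [ 1  -4  0   0 ]
  [ 0   0  1  -2 ]
  [ 0   0  0  -2 ]
  [ 0   0  0   4 ]
R3 := -1/2·R3
  [ 1  -4  0   0 ]
  [ 0   0  1  -2 ]
  [ 0   0  0   1 ]
  [ 0   0  0   4 ]
R4 := R4 − 4·R3
  [ 1  -4  0   0 ]
  [ 0   0  1  -2 ]
  [ 0   0  0   1 ]
  [ 0   0  0   0 ]
R2 := R2 + 2·R3
  [ 1  -4  0  0 ]
  [ 0   0  1  0 ]
  [ 0   0  0  1 ]
  [ 0   0  0  0 ]

[[1, -4, 0, 0], [0, 0, 1, 0], [0, 0, 0, 1], [0, 0, 0, 0]]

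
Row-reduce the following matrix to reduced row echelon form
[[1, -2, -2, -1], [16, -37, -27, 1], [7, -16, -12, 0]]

[[1, 0, -4, 0], [0, 1, -1, 0], [0, 0, 0, 1]]

R2 ← R2 − 16·R1
  [ 1   -2   -2  -1 ]
  [ 0   -5    5  17 ]
  [ 7  -16  -12   0 ]
R3 ← R3 − 7·R1
  [ 1  -2  -2  -1 ]
  [ 0  -5   5  17 ]
  [ 0  -2   2   7 ]
R2 ← -1/5·R2
  [ 1  -2  -2     -1 ]
  [ 0   1  -1  -17/5 ]
  [ 0  -2   2      7 ]
R3 ← R3 + 2·R2
  [ 1  -2  -2     -1 ]
  [ 0   1  -1  -17/5 ]
  [ 0   0   0    1/5 ]
R3 ← 5·R3
  [ 1  -2  -2     -1 ]
  [ 0   1  -1  -17/5 ]
  [ 0   0   0      1 ]
R2 ← R2 + 17/5·R3
  [ 1  -2  -2  -1 ]
  [ 0   1  -1   0 ]
  [ 0   0   0   1 ]
R1 ← R1 + R3
  [ 1  -2  -2  0 ]
  [ 0   1  -1  0 ]
  [ 0   0   0  1 ]
R1 ← R1 + 2·R2
  [ 1  0  -4  0 ]
  [ 0  1  -1  0 ]
  [ 0  0   0  1 ]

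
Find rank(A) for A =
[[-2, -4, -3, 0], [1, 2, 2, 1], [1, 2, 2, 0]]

R1 ← -1/2·R1
  [ 1  2  3/2  0 ]
  [ 1  2    2  1 ]
  [ 1  2    2  0 ]
R2 ← R2 − R1
  [ 1  2  3/2  0 ]
  [ 0  0  1/2  1 ]
  [ 1  2    2  0 ]
R3 ← R3 − R1
  [ 1  2  3/2  0 ]
  [ 0  0  1/2  1 ]
  [ 0  0  1/2  0 ]
R2 ← 2·R2
  [ 1  2  3/2  0 ]
  [ 0  0    1  2 ]
  [ 0  0  1/2  0 ]
R3 ← R3 − 1/2·R2
  [ 1  2  3/2   0 ]
  [ 0  0    1   2 ]
  [ 0  0    0  -1 ]
R3 ← -1·R3
  [ 1  2  3/2  0 ]
  [ 0  0    1  2 ]
  [ 0  0    0  1 ]
R2 ← R2 − 2·R3
  [ 1  2  3/2  0 ]
  [ 0  0    1  0 ]
  [ 0  0    0  1 ]
R1 ← R1 − 3/2·R2
  [ 1  2  0  0 ]
  [ 0  0  1  0 ]
  [ 0  0  0  1 ]
The reduced form has 3 nonzero rows.

rank = 3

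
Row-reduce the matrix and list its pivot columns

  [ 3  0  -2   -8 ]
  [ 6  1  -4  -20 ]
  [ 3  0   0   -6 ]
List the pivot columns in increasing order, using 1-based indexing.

ρ1 := 1/3·ρ1
  [ 1  0  -2/3  -8/3 ]
  [ 6  1    -4   -20 ]
  [ 3  0     0    -6 ]
ρ2 := ρ2 − 6·ρ1
  [ 1  0  -2/3  -8/3 ]
  [ 0  1     0    -4 ]
  [ 3  0     0    -6 ]
ρ3 := ρ3 − 3·ρ1
  [ 1  0  -2/3  -8/3 ]
  [ 0  1     0    -4 ]
  [ 0  0     2     2 ]
ρ3 := 1/2·ρ3
  [ 1  0  -2/3  -8/3 ]
  [ 0  1     0    -4 ]
  [ 0  0     1     1 ]
ρ1 := ρ1 + 2/3·ρ3
  [ 1  0  0  -2 ]
  [ 0  1  0  -4 ]
  [ 0  0  1   1 ]
Pivot columns are the columns containing a leading 1.

1, 2, 3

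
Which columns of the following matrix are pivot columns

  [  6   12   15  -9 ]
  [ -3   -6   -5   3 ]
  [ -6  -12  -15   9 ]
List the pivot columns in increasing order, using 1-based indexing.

R1 → 1/6·R1
  [  1    2  5/2  -3/2 ]
  [ -3   -6   -5     3 ]
  [ -6  -12  -15     9 ]
R2 → R2 + 3·R1
  [  1    2  5/2  -3/2 ]
  [  0    0  5/2  -3/2 ]
  [ -6  -12  -15     9 ]
R3 → R3 + 6·R1
  [ 1  2  5/2  -3/2 ]
  [ 0  0  5/2  -3/2 ]
  [ 0  0    0     0 ]
R2 → 2/5·R2
  [ 1  2  5/2  -3/2 ]
  [ 0  0    1  -3/5 ]
  [ 0  0    0     0 ]
R1 → R1 − 5/2·R2
  [ 1  2  0     0 ]
  [ 0  0  1  -3/5 ]
  [ 0  0  0     0 ]
Pivot columns are the columns containing a leading 1.

1, 3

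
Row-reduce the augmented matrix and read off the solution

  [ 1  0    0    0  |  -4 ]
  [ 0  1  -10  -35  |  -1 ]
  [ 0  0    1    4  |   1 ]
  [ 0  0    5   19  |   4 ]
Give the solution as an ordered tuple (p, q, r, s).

(-4, 4, -3, 1)

Subtract 5 times ρ3 from ρ4.
  [ 1  0    0    0  |  -4 ]
  [ 0  1  -10  -35  |  -1 ]
  [ 0  0    1    4  |   1 ]
  [ 0  0    0   -1  |  -1 ]
Multiply ρ4 by -1.
  [ 1  0    0    0  |  -4 ]
  [ 0  1  -10  -35  |  -1 ]
  [ 0  0    1    4  |   1 ]
  [ 0  0    0    1  |   1 ]
Subtract 4 times ρ4 from ρ3.
  [ 1  0    0    0  |  -4 ]
  [ 0  1  -10  -35  |  -1 ]
  [ 0  0    1    0  |  -3 ]
  [ 0  0    0    1  |   1 ]
Add 35 times ρ4 to ρ2.
  [ 1  0    0  0  |  -4 ]
  [ 0  1  -10  0  |  34 ]
  [ 0  0    1  0  |  -3 ]
  [ 0  0    0  1  |   1 ]
Add 10 times ρ3 to ρ2.
  [ 1  0  0  0  |  -4 ]
  [ 0  1  0  0  |   4 ]
  [ 0  0  1  0  |  -3 ]
  [ 0  0  0  1  |   1 ]
Reading off the last column: p = -4, q = 4, r = -3, s = 1.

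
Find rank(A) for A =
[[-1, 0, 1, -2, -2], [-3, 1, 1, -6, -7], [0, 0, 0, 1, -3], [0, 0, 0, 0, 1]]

R1 → -1·R1
  [  1  0  -1   2   2 ]
  [ -3  1   1  -6  -7 ]
  [  0  0   0   1  -3 ]
  [  0  0   0   0   1 ]
R2 → R2 + 3·R1
  [ 1  0  -1  2   2 ]
  [ 0  1  -2  0  -1 ]
  [ 0  0   0  1  -3 ]
  [ 0  0   0  0   1 ]
R3 → R3 + 3·R4
  [ 1  0  -1  2   2 ]
  [ 0  1  -2  0  -1 ]
  [ 0  0   0  1   0 ]
  [ 0  0   0  0   1 ]
R2 → R2 + R4
  [ 1  0  -1  2  2 ]
  [ 0  1  -2  0  0 ]
  [ 0  0   0  1  0 ]
  [ 0  0   0  0  1 ]
R1 → R1 − 2·R4
  [ 1  0  -1  2  0 ]
  [ 0  1  -2  0  0 ]
  [ 0  0   0  1  0 ]
  [ 0  0   0  0  1 ]
R1 → R1 − 2·R3
  [ 1  0  -1  0  0 ]
  [ 0  1  -2  0  0 ]
  [ 0  0   0  1  0 ]
  [ 0  0   0  0  1 ]
The reduced form has 4 nonzero rows.

rank = 4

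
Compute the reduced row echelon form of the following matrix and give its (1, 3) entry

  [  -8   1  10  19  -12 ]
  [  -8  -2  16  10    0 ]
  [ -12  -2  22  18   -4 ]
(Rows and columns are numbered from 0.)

Multiply r1 by -1/8.
  [   1  -1/8  -5/4  -19/8  3/2 ]
  [  -8    -2    16     10    0 ]
  [ -12    -2    22     18   -4 ]
Add 8 times r1 to r2.
  [   1  -1/8  -5/4  -19/8  3/2 ]
  [   0    -3     6     -9   12 ]
  [ -12    -2    22     18   -4 ]
Add 12 times r1 to r3.
  [ 1  -1/8  -5/4  -19/8  3/2 ]
  [ 0    -3     6     -9   12 ]
  [ 0  -7/2     7  -21/2   14 ]
Multiply r2 by -1/3.
  [ 1  -1/8  -5/4  -19/8  3/2 ]
  [ 0     1    -2      3   -4 ]
  [ 0  -7/2     7  -21/2   14 ]
Add 7/2 times r2 to r3.
  [ 1  -1/8  -5/4  -19/8  3/2 ]
  [ 0     1    -2      3   -4 ]
  [ 0     0     0      0    0 ]
Add 1/8 times r2 to r1.
  [ 1  0  -3/2  -2   1 ]
  [ 0  1    -2   3  -4 ]
  [ 0  0     0   0   0 ]

3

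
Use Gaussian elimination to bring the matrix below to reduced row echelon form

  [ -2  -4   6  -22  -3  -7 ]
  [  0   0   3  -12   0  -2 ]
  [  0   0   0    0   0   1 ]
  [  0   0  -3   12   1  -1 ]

R1 ← -1/2·R1
  [ 1  2  -3   11  3/2  7/2 ]
  [ 0  0   3  -12    0   -2 ]
  [ 0  0   0    0    0    1 ]
  [ 0  0  -3   12    1   -1 ]
R2 ← 1/3·R2
  [ 1  2  -3  11  3/2   7/2 ]
  [ 0  0   1  -4    0  -2/3 ]
  [ 0  0   0   0    0     1 ]
  [ 0  0  -3  12    1    -1 ]
R4 ← R4 + 3·R2
  [ 1  2  -3  11  3/2   7/2 ]
  [ 0  0   1  -4    0  -2/3 ]
  [ 0  0   0   0    0     1 ]
  [ 0  0   0   0    1    -3 ]
R3 <-> R4
  [ 1  2  -3  11  3/2   7/2 ]
  [ 0  0   1  -4    0  -2/3 ]
  [ 0  0   0   0    1    -3 ]
  [ 0  0   0   0    0     1 ]
R3 ← R3 + 3·R4
  [ 1  2  -3  11  3/2   7/2 ]
  [ 0  0   1  -4    0  -2/3 ]
  [ 0  0   0   0    1     0 ]
  [ 0  0   0   0    0     1 ]
R2 ← R2 + 2/3·R4
  [ 1  2  -3  11  3/2  7/2 ]
  [ 0  0   1  -4    0    0 ]
  [ 0  0   0   0    1    0 ]
  [ 0  0   0   0    0    1 ]
R1 ← R1 − 7/2·R4
  [ 1  2  -3  11  3/2  0 ]
  [ 0  0   1  -4    0  0 ]
  [ 0  0   0   0    1  0 ]
  [ 0  0   0   0    0  1 ]
R1 ← R1 − 3/2·R3
  [ 1  2  -3  11  0  0 ]
  [ 0  0   1  -4  0  0 ]
  [ 0  0   0   0  1  0 ]
  [ 0  0   0   0  0  1 ]
R1 ← R1 + 3·R2
  [ 1  2  0  -1  0  0 ]
  [ 0  0  1  -4  0  0 ]
  [ 0  0  0   0  1  0 ]
  [ 0  0  0   0  0  1 ]

[[1, 2, 0, -1, 0, 0], [0, 0, 1, -4, 0, 0], [0, 0, 0, 0, 1, 0], [0, 0, 0, 0, 0, 1]]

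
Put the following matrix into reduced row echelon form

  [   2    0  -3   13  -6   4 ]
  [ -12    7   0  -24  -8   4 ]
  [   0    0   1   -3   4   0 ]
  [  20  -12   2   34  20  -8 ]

Multiply R1 by 1/2.
  [   1    0  -3/2  13/2  -3   2 ]
  [ -12    7     0   -24  -8   4 ]
  [   0    0     1    -3   4   0 ]
  [  20  -12     2    34  20  -8 ]
Add 12 times R1 to R2.
  [  1    0  -3/2  13/2   -3   2 ]
  [  0    7   -18    54  -44  28 ]
  [  0    0     1    -3    4   0 ]
  [ 20  -12     2    34   20  -8 ]
Subtract 20 times R1 from R4.
  [ 1    0  -3/2  13/2   -3    2 ]
  [ 0    7   -18    54  -44   28 ]
  [ 0    0     1    -3    4    0 ]
  [ 0  -12    32   -96   80  -48 ]
Multiply R2 by 1/7.
  [ 1    0   -3/2  13/2     -3    2 ]
  [ 0    1  -18/7  54/7  -44/7    4 ]
  [ 0    0      1    -3      4    0 ]
  [ 0  -12     32   -96     80  -48 ]
Add 12 times R2 to R4.
  [ 1  0   -3/2   13/2     -3  2 ]
  [ 0  1  -18/7   54/7  -44/7  4 ]
  [ 0  0      1     -3      4  0 ]
  [ 0  0    8/7  -24/7   32/7  0 ]
Subtract 8/7 times R3 from R4.
  [ 1  0   -3/2  13/2     -3  2 ]
  [ 0  1  -18/7  54/7  -44/7  4 ]
  [ 0  0      1    -3      4  0 ]
  [ 0  0      0     0      0  0 ]
Add 18/7 times R3 to R2.
  [ 1  0  -3/2  13/2  -3  2 ]
  [ 0  1     0     0   4  4 ]
  [ 0  0     1    -3   4  0 ]
  [ 0  0     0     0   0  0 ]
Add 3/2 times R3 to R1.
  [ 1  0  0   2  3  2 ]
  [ 0  1  0   0  4  4 ]
  [ 0  0  1  -3  4  0 ]
  [ 0  0  0   0  0  0 ]

[[1, 0, 0, 2, 3, 2], [0, 1, 0, 0, 4, 4], [0, 0, 1, -3, 4, 0], [0, 0, 0, 0, 0, 0]]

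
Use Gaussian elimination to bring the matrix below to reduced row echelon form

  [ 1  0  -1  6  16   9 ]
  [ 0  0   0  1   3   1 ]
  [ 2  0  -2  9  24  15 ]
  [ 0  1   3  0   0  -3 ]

[[1, 0, -1, 0, 0, 3], [0, 1, 3, 0, 0, -3], [0, 0, 0, 1, 0, 1], [0, 0, 0, 0, 1, 0]]

R3 -> R3 − 2·R1
  [ 1  0  -1   6  16   9 ]
  [ 0  0   0   1   3   1 ]
  [ 0  0   0  -3  -8  -3 ]
  [ 0  1   3   0   0  -3 ]
R2 ↔ R4
  [ 1  0  -1   6  16   9 ]
  [ 0  1   3   0   0  -3 ]
  [ 0  0   0  -3  -8  -3 ]
  [ 0  0   0   1   3   1 ]
R3 -> -1/3·R3
  [ 1  0  -1  6   16   9 ]
  [ 0  1   3  0    0  -3 ]
  [ 0  0   0  1  8/3   1 ]
  [ 0  0   0  1    3   1 ]
R4 -> R4 − R3
  [ 1  0  -1  6   16   9 ]
  [ 0  1   3  0    0  -3 ]
  [ 0  0   0  1  8/3   1 ]
  [ 0  0   0  0  1/3   0 ]
R4 -> 3·R4
  [ 1  0  -1  6   16   9 ]
  [ 0  1   3  0    0  -3 ]
  [ 0  0   0  1  8/3   1 ]
  [ 0  0   0  0    1   0 ]
R3 -> R3 − 8/3·R4
  [ 1  0  -1  6  16   9 ]
  [ 0  1   3  0   0  -3 ]
  [ 0  0   0  1   0   1 ]
  [ 0  0   0  0   1   0 ]
R1 -> R1 − 16·R4
  [ 1  0  -1  6  0   9 ]
  [ 0  1   3  0  0  -3 ]
  [ 0  0   0  1  0   1 ]
  [ 0  0   0  0  1   0 ]
R1 -> R1 − 6·R3
  [ 1  0  -1  0  0   3 ]
  [ 0  1   3  0  0  -3 ]
  [ 0  0   0  1  0   1 ]
  [ 0  0   0  0  1   0 ]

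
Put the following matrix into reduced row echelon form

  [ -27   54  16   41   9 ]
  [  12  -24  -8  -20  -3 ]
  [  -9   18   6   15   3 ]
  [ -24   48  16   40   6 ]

R1 ← -1/27·R1
R2 ← R2 − 12·R1
R3 ← R3 + 9·R1
R4 ← R4 + 24·R1
R2 ← -9/8·R2
R3 ← R3 − 2/3·R2
R4 ← R4 − 16/9·R2
R3 ← 4/3·R3
R2 ← R2 + 9/8·R3
R1 ← R1 + 1/3·R3
R1 ← R1 + 16/27·R2

[[1, -2, 0, -1/3, 0], [0, 0, 1, 2, 0], [0, 0, 0, 0, 1], [0, 0, 0, 0, 0]]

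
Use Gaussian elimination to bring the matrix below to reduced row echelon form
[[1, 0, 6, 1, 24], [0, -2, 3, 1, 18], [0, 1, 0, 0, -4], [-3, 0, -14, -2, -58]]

r4 → r4 + 3·r1
  [ 1   0  6  1  24 ]
  [ 0  -2  3  1  18 ]
  [ 0   1  0  0  -4 ]
  [ 0   0  4  1  14 ]
r2 → -1/2·r2
  [ 1  0     6     1  24 ]
  [ 0  1  -3/2  -1/2  -9 ]
  [ 0  1     0     0  -4 ]
  [ 0  0     4     1  14 ]
r3 → r3 − r2
  [ 1  0     6     1  24 ]
  [ 0  1  -3/2  -1/2  -9 ]
  [ 0  0   3/2   1/2   5 ]
  [ 0  0     4     1  14 ]
r3 → 2/3·r3
  [ 1  0     6     1    24 ]
  [ 0  1  -3/2  -1/2    -9 ]
  [ 0  0     1   1/3  10/3 ]
  [ 0  0     4     1    14 ]
r4 → r4 − 4·r3
  [ 1  0     6     1    24 ]
  [ 0  1  -3/2  -1/2    -9 ]
  [ 0  0     1   1/3  10/3 ]
  [ 0  0     0  -1/3   2/3 ]
r4 → -3·r4
  [ 1  0     6     1    24 ]
  [ 0  1  -3/2  -1/2    -9 ]
  [ 0  0     1   1/3  10/3 ]
  [ 0  0     0     1    -2 ]
r3 → r3 − 1/3·r4
  [ 1  0     6     1  24 ]
  [ 0  1  -3/2  -1/2  -9 ]
  [ 0  0     1     0   4 ]
  [ 0  0     0     1  -2 ]
r2 → r2 + 1/2·r4
  [ 1  0     6  1   24 ]
  [ 0  1  -3/2  0  -10 ]
  [ 0  0     1  0    4 ]
  [ 0  0     0  1   -2 ]
r1 → r1 − r4
  [ 1  0     6  0   26 ]
  [ 0  1  -3/2  0  -10 ]
  [ 0  0     1  0    4 ]
  [ 0  0     0  1   -2 ]
r2 → r2 + 3/2·r3
  [ 1  0  6  0  26 ]
  [ 0  1  0  0  -4 ]
  [ 0  0  1  0   4 ]
  [ 0  0  0  1  -2 ]
r1 → r1 − 6·r3
  [ 1  0  0  0   2 ]
  [ 0  1  0  0  -4 ]
  [ 0  0  1  0   4 ]
  [ 0  0  0  1  -2 ]

[[1, 0, 0, 0, 2], [0, 1, 0, 0, -4], [0, 0, 1, 0, 4], [0, 0, 0, 1, -2]]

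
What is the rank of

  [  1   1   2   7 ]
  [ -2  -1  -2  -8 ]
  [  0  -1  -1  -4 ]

Add 2 times ρ1 to ρ2.
  [ 1   1   2   7 ]
  [ 0   1   2   6 ]
  [ 0  -1  -1  -4 ]
Add ρ2 to ρ3.
  [ 1  1  2  7 ]
  [ 0  1  2  6 ]
  [ 0  0  1  2 ]
Subtract 2 times ρ3 from ρ2.
  [ 1  1  2  7 ]
  [ 0  1  0  2 ]
  [ 0  0  1  2 ]
Subtract 2 times ρ3 from ρ1.
  [ 1  1  0  3 ]
  [ 0  1  0  2 ]
  [ 0  0  1  2 ]
Subtract ρ2 from ρ1.
  [ 1  0  0  1 ]
  [ 0  1  0  2 ]
  [ 0  0  1  2 ]
The reduced form has 3 nonzero rows.

rank = 3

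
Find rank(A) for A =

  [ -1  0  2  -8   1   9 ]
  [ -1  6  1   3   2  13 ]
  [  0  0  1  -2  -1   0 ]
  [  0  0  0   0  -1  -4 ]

R1 := -1·R1
  [  1  0  -2   8  -1  -9 ]
  [ -1  6   1   3   2  13 ]
  [  0  0   1  -2  -1   0 ]
  [  0  0   0   0  -1  -4 ]
R2 := R2 + R1
  [ 1  0  -2   8  -1  -9 ]
  [ 0  6  -1  11   1   4 ]
  [ 0  0   1  -2  -1   0 ]
  [ 0  0   0   0  -1  -4 ]
R2 := 1/6·R2
  [ 1  0    -2     8   -1   -9 ]
  [ 0  1  -1/6  11/6  1/6  2/3 ]
  [ 0  0     1    -2   -1    0 ]
  [ 0  0     0     0   -1   -4 ]
R4 := -1·R4
  [ 1  0    -2     8   -1   -9 ]
  [ 0  1  -1/6  11/6  1/6  2/3 ]
  [ 0  0     1    -2   -1    0 ]
  [ 0  0     0     0    1    4 ]
R3 := R3 + R4
  [ 1  0    -2     8   -1   -9 ]
  [ 0  1  -1/6  11/6  1/6  2/3 ]
  [ 0  0     1    -2    0    4 ]
  [ 0  0     0     0    1    4 ]
R2 := R2 − 1/6·R4
  [ 1  0    -2     8  -1  -9 ]
  [ 0  1  -1/6  11/6   0   0 ]
  [ 0  0     1    -2   0   4 ]
  [ 0  0     0     0   1   4 ]
R1 := R1 + R4
  [ 1  0    -2     8  0  -5 ]
  [ 0  1  -1/6  11/6  0   0 ]
  [ 0  0     1    -2  0   4 ]
  [ 0  0     0     0  1   4 ]
R2 := R2 + 1/6·R3
  [ 1  0  -2    8  0   -5 ]
  [ 0  1   0  3/2  0  2/3 ]
  [ 0  0   1   -2  0    4 ]
  [ 0  0   0    0  1    4 ]
R1 := R1 + 2·R3
  [ 1  0  0    4  0    3 ]
  [ 0  1  0  3/2  0  2/3 ]
  [ 0  0  1   -2  0    4 ]
  [ 0  0  0    0  1    4 ]
The reduced form has 4 nonzero rows.

rank = 4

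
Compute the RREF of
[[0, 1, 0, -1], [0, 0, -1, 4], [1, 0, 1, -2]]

[[1, 0, 0, 2], [0, 1, 0, -1], [0, 0, 1, -4]]

r1 ↔ r3
  [ 1  0   1  -2 ]
  [ 0  0  -1   4 ]
  [ 0  1   0  -1 ]
r2 ↔ r3
  [ 1  0   1  -2 ]
  [ 0  1   0  -1 ]
  [ 0  0  -1   4 ]
r3 ← -1·r3
  [ 1  0  1  -2 ]
  [ 0  1  0  -1 ]
  [ 0  0  1  -4 ]
r1 ← r1 − r3
  [ 1  0  0   2 ]
  [ 0  1  0  -1 ]
  [ 0  0  1  -4 ]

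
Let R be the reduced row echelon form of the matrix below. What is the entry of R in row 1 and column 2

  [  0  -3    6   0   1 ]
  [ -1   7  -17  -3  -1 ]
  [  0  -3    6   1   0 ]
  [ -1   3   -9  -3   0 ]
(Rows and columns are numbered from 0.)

-2

R1 <-> R2
  [ -1   7  -17  -3  -1 ]
  [  0  -3    6   0   1 ]
  [  0  -3    6   1   0 ]
  [ -1   3   -9  -3   0 ]
R1 -> -1·R1
  [  1  -7  17   3  1 ]
  [  0  -3   6   0  1 ]
  [  0  -3   6   1  0 ]
  [ -1   3  -9  -3  0 ]
R4 -> R4 + R1
  [ 1  -7  17  3  1 ]
  [ 0  -3   6  0  1 ]
  [ 0  -3   6  1  0 ]
  [ 0  -4   8  0  1 ]
R2 -> -1/3·R2
  [ 1  -7  17  3     1 ]
  [ 0   1  -2  0  -1/3 ]
  [ 0  -3   6  1     0 ]
  [ 0  -4   8  0     1 ]
R3 -> R3 + 3·R2
  [ 1  -7  17  3     1 ]
  [ 0   1  -2  0  -1/3 ]
  [ 0   0   0  1    -1 ]
  [ 0  -4   8  0     1 ]
R4 -> R4 + 4·R2
  [ 1  -7  17  3     1 ]
  [ 0   1  -2  0  -1/3 ]
  [ 0   0   0  1    -1 ]
  [ 0   0   0  0  -1/3 ]
R4 -> -3·R4
  [ 1  -7  17  3     1 ]
  [ 0   1  -2  0  -1/3 ]
  [ 0   0   0  1    -1 ]
  [ 0   0   0  0     1 ]
R3 -> R3 + R4
  [ 1  -7  17  3     1 ]
  [ 0   1  -2  0  -1/3 ]
  [ 0   0   0  1     0 ]
  [ 0   0   0  0     1 ]
R2 -> R2 + 1/3·R4
  [ 1  -7  17  3  1 ]
  [ 0   1  -2  0  0 ]
  [ 0   0   0  1  0 ]
  [ 0   0   0  0  1 ]
R1 -> R1 − R4
  [ 1  -7  17  3  0 ]
  [ 0   1  -2  0  0 ]
  [ 0   0   0  1  0 ]
  [ 0   0   0  0  1 ]
R1 -> R1 − 3·R3
  [ 1  -7  17  0  0 ]
  [ 0   1  -2  0  0 ]
  [ 0   0   0  1  0 ]
  [ 0   0   0  0  1 ]
R1 -> R1 + 7·R2
  [ 1  0   3  0  0 ]
  [ 0  1  -2  0  0 ]
  [ 0  0   0  1  0 ]
  [ 0  0   0  0  1 ]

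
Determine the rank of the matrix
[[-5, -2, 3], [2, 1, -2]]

R1 -> -1/5·R1
  [ 1  2/5  -3/5 ]
  [ 2    1    -2 ]
R2 -> R2 − 2·R1
  [ 1  2/5  -3/5 ]
  [ 0  1/5  -4/5 ]
R2 -> 5·R2
  [ 1  2/5  -3/5 ]
  [ 0    1    -4 ]
R1 -> R1 − 2/5·R2
  [ 1  0   1 ]
  [ 0  1  -4 ]
The reduced form has 2 nonzero rows.

rank = 2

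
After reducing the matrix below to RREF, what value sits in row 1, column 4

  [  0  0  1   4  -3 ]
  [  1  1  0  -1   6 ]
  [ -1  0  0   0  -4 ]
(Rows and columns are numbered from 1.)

Swap R1 and R2.
  [  1  1  0  -1   6 ]
  [  0  0  1   4  -3 ]
  [ -1  0  0   0  -4 ]
Add R1 to R3.
  [ 1  1  0  -1   6 ]
  [ 0  0  1   4  -3 ]
  [ 0  1  0  -1   2 ]
Swap R2 and R3.
  [ 1  1  0  -1   6 ]
  [ 0  1  0  -1   2 ]
  [ 0  0  1   4  -3 ]
Subtract R2 from R1.
  [ 1  0  0   0   4 ]
  [ 0  1  0  -1   2 ]
  [ 0  0  1   4  -3 ]

0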